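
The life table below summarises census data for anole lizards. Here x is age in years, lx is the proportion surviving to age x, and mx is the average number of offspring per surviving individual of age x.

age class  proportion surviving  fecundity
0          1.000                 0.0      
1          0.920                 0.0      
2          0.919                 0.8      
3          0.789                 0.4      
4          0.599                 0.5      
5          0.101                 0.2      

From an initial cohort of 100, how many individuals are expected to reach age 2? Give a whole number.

Expected survivors = N0 · l_2 = 100 × 0.919 = 91.9 → 92

92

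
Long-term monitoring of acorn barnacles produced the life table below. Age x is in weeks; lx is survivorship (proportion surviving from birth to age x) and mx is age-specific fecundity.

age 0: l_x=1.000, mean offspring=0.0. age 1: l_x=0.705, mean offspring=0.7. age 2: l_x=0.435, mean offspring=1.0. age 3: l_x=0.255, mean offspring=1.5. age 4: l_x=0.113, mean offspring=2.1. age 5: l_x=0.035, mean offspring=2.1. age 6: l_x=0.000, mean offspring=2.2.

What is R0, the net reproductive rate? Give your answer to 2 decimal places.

1.62

lx·mx by age: 0, 0.4935, 0.435, 0.3825, 0.2373, 0.0735, 0
R0 = Σ lx·mx = 1.6218 → 1.62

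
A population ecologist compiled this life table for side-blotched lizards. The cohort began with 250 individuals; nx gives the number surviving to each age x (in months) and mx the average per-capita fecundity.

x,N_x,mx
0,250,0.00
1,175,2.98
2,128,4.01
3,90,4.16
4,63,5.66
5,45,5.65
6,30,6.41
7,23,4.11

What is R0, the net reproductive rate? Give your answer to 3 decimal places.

lx = nx/n0 = nx/250: 1, 0.7, 0.512, 0.36, 0.252, 0.18, 0.12, 0.092
lx·mx by age: 0, 2.086, 2.05312, 1.4976, 1.42632, 1.017, 0.7692, 0.37812
R0 = Σ lx·mx = 9.22736 → 9.227

9.227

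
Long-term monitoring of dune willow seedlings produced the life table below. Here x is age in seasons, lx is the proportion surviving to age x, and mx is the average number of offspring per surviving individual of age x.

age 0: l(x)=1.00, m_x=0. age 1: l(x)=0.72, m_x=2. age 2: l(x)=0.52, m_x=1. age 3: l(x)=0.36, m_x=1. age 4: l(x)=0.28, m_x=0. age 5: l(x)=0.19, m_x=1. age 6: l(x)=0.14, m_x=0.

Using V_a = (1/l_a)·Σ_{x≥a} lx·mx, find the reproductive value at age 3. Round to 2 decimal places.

lx·mx for x ≥ 3: 0.36, 0, 0.19, 0 → sum = 0.55
V_3 = 0.55 / l_3 = 0.55 / 0.36 = 1.527778… → 1.53

1.53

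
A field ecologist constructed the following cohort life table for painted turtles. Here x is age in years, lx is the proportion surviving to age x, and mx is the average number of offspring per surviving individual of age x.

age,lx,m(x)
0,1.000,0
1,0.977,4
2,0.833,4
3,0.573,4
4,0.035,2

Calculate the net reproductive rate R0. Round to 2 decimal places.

lx·mx by age: 0, 3.908, 3.332, 2.292, 0.07
R0 = Σ lx·mx = 9.602 → 9.60

9.60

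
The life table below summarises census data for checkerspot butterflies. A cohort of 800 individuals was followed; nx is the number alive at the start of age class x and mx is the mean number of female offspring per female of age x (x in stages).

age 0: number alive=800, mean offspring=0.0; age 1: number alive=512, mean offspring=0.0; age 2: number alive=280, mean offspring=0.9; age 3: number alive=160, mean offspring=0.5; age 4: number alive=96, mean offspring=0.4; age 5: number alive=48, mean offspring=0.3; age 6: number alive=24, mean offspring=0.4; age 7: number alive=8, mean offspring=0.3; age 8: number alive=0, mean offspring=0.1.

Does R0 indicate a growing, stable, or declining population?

lx = nx/n0 = nx/800: 1, 0.64, 0.35, 0.2, 0.12, 0.06, 0.03, 0.01, 0
R0 = Σ lx·mx = 0 + 0 + 0.315 + 0.1 + 0.048 + 0.018 + 0.012 + 0.003 + 0 = 0.496
R0 < 1, so the population is declining.

declining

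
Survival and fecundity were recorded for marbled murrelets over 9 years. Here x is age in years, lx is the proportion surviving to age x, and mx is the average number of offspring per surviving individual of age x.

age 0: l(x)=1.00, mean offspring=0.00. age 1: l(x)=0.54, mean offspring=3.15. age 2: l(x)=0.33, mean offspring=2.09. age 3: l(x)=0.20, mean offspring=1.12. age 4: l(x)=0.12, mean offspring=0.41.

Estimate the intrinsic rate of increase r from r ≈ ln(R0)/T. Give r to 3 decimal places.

0.661

R0 = Σ lx·mx = 0 + 1.701 + 0.6897 + 0.224 + 0.0492 = 2.6639
Σ x·lx·mx = 3.9492; T = 3.9492/2.6639 = 1.48249…
r ≈ ln(R0)/T = ln(2.6639)/1.48249… = 0.66091… → 0.661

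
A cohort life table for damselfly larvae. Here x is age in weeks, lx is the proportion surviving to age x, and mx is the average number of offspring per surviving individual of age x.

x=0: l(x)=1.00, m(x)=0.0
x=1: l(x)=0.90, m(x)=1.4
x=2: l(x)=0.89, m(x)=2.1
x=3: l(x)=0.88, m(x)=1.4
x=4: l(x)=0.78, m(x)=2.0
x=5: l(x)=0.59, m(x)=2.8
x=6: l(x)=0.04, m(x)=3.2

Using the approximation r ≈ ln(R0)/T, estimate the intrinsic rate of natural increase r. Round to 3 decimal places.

0.656

R0 = Σ lx·mx = 0 + 1.26 + 1.869 + 1.232 + 1.56 + 1.652 + 0.128 = 7.701
Σ x·lx·mx = 23.962; T = 23.962/7.701 = 3.11154…
r ≈ ln(R0)/T = ln(7.701)/3.11154… = 0.65606… → 0.656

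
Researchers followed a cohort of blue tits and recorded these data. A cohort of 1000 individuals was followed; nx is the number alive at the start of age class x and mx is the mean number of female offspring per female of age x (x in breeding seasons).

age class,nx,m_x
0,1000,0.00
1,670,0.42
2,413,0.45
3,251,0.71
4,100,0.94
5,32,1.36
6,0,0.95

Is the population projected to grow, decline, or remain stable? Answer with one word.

lx = nx/n0 = nx/1000: 1, 0.67, 0.413, 0.251, 0.1, 0.032, 0
R0 = Σ lx·mx = 0 + 0.2814 + 0.18585 + 0.17821 + 0.094 + 0.04352 + 0 = 0.78298
R0 < 1, so the population is declining.

declining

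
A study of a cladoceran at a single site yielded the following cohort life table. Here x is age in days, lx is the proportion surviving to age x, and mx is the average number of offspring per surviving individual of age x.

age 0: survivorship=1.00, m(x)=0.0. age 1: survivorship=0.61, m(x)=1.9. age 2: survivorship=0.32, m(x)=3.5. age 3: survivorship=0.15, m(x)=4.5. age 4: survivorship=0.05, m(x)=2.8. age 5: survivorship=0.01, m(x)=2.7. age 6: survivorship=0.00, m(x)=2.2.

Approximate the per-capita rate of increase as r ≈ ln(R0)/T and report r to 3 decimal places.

R0 = Σ lx·mx = 0 + 1.159 + 1.12 + 0.675 + 0.14 + 0.027 + 0 = 3.121
Σ x·lx·mx = 6.119; T = 6.119/3.121 = 1.96059…
r ≈ ln(R0)/T = ln(3.121)/1.96059… = 0.58052… → 0.581

0.581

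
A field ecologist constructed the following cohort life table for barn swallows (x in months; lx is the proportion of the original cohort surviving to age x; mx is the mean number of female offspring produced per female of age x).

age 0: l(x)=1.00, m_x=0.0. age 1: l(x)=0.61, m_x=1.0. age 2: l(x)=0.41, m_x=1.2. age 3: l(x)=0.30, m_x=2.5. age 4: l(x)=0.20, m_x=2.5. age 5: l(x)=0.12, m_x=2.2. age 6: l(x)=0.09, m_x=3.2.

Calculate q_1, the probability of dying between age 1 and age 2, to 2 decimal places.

0.33

q_1 = (l_1 − l_2) / l_1 = (0.61 − 0.41) / 0.61
     = 0.2 / 0.61 = 0.327869… → 0.33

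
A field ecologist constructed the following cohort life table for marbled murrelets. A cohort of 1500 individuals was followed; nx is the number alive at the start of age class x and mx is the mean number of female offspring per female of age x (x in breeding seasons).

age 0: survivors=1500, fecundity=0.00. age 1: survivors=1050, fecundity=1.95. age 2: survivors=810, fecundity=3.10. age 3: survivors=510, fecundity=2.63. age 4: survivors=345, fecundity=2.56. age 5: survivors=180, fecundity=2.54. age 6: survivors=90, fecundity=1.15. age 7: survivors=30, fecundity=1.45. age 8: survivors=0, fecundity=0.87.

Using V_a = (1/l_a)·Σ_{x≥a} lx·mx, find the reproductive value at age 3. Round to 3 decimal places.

lx = nx/n0 = nx/1500: 1, 0.7, 0.54, 0.34, 0.23, 0.12, 0.06, 0.02, 0
lx·mx for x ≥ 3: 0.8942, 0.5888, 0.3048, 0.069, 0.029, 0 → sum = 1.8858
V_3 = 1.8858 / l_3 = 1.8858 / 0.34 = 5.546471… → 5.546

5.546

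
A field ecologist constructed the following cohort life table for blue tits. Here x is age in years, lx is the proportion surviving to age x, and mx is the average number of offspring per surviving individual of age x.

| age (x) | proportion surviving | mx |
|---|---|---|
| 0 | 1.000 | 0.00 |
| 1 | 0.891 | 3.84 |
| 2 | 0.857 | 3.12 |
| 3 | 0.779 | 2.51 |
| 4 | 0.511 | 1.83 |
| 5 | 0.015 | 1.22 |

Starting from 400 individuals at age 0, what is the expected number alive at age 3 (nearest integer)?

312

Expected survivors = N0 · l_3 = 400 × 0.779 = 311.6 → 312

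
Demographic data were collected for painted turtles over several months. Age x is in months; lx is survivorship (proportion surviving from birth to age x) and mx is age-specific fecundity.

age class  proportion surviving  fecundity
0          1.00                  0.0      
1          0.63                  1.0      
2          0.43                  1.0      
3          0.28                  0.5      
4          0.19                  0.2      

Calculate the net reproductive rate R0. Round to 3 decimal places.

lx·mx by age: 0, 0.63, 0.43, 0.14, 0.038
R0 = Σ lx·mx = 1.238 → 1.238

1.238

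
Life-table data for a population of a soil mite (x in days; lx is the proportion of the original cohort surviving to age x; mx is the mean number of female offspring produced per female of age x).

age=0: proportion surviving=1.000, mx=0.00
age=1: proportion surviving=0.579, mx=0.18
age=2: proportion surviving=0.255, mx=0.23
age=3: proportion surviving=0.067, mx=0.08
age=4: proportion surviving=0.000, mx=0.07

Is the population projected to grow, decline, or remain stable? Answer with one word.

R0 = Σ lx·mx = 0 + 0.10422 + 0.05865 + 0.00536 + 0 = 0.16823
R0 < 1, so the population is declining.

declining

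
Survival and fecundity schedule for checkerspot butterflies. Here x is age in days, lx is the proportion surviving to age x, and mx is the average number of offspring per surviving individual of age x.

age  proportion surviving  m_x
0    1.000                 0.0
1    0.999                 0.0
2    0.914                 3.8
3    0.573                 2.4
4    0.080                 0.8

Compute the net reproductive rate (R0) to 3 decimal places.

4.912

lx·mx by age: 0, 0, 3.4732, 1.3752, 0.064
R0 = Σ lx·mx = 4.9124 → 4.912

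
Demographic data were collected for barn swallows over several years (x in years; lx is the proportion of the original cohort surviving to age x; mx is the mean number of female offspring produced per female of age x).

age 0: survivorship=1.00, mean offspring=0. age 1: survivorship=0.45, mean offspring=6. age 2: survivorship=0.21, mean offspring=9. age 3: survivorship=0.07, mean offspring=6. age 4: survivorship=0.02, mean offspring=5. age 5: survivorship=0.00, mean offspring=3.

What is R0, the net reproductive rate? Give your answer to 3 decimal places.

lx·mx by age: 0, 2.7, 1.89, 0.42, 0.1, 0
R0 = Σ lx·mx = 5.11 → 5.110

5.110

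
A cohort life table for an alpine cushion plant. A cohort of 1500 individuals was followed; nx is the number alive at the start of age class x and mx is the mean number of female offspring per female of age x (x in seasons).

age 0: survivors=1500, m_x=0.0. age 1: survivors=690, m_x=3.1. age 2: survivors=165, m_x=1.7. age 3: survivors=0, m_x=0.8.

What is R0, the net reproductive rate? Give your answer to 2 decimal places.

lx = nx/n0 = nx/1500: 1, 0.46, 0.11, 0
lx·mx by age: 0, 1.426, 0.187, 0
R0 = Σ lx·mx = 1.613 → 1.61

1.61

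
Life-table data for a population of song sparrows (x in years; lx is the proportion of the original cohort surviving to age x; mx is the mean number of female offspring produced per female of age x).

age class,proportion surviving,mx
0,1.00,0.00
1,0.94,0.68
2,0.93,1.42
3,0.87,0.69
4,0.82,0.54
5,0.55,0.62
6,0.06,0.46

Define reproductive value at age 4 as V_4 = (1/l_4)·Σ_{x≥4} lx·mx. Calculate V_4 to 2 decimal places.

0.99

lx·mx for x ≥ 4: 0.4428, 0.341, 0.0276 → sum = 0.8114
V_4 = 0.8114 / l_4 = 0.8114 / 0.82 = 0.989512… → 0.99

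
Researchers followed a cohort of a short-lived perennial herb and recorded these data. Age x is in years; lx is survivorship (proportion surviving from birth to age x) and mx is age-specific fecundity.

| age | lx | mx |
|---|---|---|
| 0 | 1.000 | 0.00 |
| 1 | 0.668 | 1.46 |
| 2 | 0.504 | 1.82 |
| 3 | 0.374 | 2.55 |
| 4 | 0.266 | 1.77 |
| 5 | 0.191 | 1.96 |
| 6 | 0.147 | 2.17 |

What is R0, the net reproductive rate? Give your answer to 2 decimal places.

lx·mx by age: 0, 0.97528, 0.91728, 0.9537, 0.47082, 0.37436, 0.31899
R0 = Σ lx·mx = 4.01043 → 4.01

4.01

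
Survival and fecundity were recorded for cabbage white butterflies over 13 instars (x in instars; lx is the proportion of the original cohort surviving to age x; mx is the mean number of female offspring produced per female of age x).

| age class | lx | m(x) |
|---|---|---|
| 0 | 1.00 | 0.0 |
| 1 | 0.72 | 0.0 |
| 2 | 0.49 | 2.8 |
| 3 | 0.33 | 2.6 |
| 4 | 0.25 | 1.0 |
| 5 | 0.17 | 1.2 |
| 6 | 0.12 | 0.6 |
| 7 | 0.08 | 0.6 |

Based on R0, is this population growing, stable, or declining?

R0 = Σ lx·mx = 0 + 0 + 1.372 + 0.858 + 0.25 + 0.204 + 0.072 + 0.048 = 2.804
R0 > 1, so the population is growing.

growing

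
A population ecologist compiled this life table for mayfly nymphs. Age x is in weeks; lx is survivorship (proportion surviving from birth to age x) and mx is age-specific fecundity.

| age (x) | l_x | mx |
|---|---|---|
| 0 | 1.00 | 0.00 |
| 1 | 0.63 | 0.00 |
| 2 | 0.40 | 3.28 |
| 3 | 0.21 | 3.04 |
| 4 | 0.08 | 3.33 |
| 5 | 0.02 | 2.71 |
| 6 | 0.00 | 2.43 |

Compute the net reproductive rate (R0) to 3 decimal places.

lx·mx by age: 0, 0, 1.312, 0.6384, 0.2664, 0.0542, 0
R0 = Σ lx·mx = 2.271 → 2.271

2.271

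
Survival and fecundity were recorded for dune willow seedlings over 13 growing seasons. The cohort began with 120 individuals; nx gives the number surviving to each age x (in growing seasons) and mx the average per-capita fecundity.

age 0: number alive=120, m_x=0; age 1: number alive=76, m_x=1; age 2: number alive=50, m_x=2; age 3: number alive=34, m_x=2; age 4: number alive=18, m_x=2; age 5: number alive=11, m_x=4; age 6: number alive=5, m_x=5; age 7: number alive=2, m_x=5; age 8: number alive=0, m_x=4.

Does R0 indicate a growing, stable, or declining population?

growing

lx = nx/n0 = nx/120: 1, 0.63333…, 0.41667…, 0.28333…, 0.15, 0.09167…, 0.04167…, 0.01667…, 0
R0 = Σ lx·mx = 0 + 0.633333… + 0.833333… + 0.566667… + 0.3 + 0.366667… + 0.208333… + 0.083333… + 0 = 2.991667…
R0 > 1, so the population is growing.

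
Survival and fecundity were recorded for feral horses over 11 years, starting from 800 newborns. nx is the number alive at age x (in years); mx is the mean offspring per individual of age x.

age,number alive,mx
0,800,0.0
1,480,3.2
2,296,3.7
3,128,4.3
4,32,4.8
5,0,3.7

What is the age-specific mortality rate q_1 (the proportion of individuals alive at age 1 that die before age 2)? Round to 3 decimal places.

lx = nx/n0 = nx/800: 1, 0.6, 0.37, 0.16, 0.04, 0
q_1 = (l_1 − l_2) / l_1 = (0.6 − 0.37) / 0.6
     = 0.23 / 0.6 = 0.383333… → 0.383

0.383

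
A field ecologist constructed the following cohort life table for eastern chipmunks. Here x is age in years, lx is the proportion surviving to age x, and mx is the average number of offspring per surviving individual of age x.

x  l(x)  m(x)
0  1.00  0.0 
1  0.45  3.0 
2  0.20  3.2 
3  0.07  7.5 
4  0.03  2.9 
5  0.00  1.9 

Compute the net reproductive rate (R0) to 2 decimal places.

2.60

lx·mx by age: 0, 1.35, 0.64, 0.525, 0.087, 0
R0 = Σ lx·mx = 2.602 → 2.60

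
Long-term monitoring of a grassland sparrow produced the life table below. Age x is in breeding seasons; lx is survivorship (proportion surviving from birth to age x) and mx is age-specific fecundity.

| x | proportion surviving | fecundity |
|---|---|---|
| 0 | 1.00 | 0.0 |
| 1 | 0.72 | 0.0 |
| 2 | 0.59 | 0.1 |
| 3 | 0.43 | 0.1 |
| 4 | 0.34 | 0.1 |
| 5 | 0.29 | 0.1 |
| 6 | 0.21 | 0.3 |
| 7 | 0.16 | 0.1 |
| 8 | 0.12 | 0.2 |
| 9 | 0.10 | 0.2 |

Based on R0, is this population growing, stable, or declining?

R0 = Σ lx·mx = 0 + 0 + 0.059 + 0.043 + 0.034 + 0.029 + 0.063 + 0.016 + 0.024 + 0.02 = 0.288
R0 < 1, so the population is declining.

declining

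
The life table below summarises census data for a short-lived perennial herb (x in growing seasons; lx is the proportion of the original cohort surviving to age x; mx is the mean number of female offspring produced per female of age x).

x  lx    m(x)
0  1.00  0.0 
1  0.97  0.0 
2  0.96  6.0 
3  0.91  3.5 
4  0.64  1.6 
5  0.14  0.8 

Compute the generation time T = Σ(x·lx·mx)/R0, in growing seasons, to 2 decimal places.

lx·mx: 0, 0, 5.76, 3.185, 1.024, 0.112 → R0 = 10.081
x·lx·mx: 0, 0, 11.52, 9.555, 4.096, 0.56 → Σ = 25.731
T = 25.731 / 10.081 = 2.552425… → 2.55

2.55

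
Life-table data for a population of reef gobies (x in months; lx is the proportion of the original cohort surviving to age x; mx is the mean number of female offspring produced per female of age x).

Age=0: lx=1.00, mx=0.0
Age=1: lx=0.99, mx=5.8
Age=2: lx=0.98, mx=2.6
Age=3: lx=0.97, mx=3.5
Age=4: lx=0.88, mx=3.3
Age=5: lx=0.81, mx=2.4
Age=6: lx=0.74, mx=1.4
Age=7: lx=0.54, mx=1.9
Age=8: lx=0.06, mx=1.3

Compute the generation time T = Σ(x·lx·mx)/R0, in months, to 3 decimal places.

3.019

lx·mx: 0, 5.742, 2.548, 3.395, 2.904, 1.944, 1.036, 1.026, 0.078 → R0 = 18.673
x·lx·mx: 0, 5.742, 5.096, 10.185, 11.616, 9.72, 6.216, 7.182, 0.624 → Σ = 56.381
T = 56.381 / 18.673 = 3.019386… → 3.019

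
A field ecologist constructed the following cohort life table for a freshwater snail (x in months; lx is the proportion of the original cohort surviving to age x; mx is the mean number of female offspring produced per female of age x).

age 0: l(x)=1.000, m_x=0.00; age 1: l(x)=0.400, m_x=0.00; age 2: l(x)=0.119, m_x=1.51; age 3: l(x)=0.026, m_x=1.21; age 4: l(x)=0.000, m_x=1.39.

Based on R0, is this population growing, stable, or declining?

declining

R0 = Σ lx·mx = 0 + 0 + 0.17969 + 0.03146 + 0 = 0.21115
R0 < 1, so the population is declining.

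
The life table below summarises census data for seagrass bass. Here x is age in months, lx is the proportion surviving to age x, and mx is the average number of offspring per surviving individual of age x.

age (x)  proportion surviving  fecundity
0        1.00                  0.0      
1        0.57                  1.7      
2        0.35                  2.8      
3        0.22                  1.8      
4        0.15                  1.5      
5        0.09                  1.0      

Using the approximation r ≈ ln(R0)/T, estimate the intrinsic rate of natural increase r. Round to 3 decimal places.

R0 = Σ lx·mx = 0 + 0.969 + 0.98 + 0.396 + 0.225 + 0.09 = 2.66
Σ x·lx·mx = 5.467; T = 5.467/2.66 = 2.05526…
r ≈ ln(R0)/T = ln(2.66)/2.05526… = 0.47601… → 0.476

0.476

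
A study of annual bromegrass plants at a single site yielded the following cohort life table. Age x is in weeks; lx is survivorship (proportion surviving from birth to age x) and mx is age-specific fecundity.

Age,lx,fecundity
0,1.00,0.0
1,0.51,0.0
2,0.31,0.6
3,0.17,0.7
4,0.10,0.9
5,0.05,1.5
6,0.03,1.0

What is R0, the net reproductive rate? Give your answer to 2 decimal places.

lx·mx by age: 0, 0, 0.186, 0.119, 0.09, 0.075, 0.03
R0 = Σ lx·mx = 0.5 → 0.50

0.50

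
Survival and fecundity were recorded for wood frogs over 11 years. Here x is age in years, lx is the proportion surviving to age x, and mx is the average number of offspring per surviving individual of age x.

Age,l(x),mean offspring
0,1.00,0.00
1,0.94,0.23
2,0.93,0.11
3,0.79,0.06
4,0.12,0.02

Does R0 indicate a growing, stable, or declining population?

R0 = Σ lx·mx = 0 + 0.2162 + 0.1023 + 0.0474 + 0.0024 = 0.3683
R0 < 1, so the population is declining.

declining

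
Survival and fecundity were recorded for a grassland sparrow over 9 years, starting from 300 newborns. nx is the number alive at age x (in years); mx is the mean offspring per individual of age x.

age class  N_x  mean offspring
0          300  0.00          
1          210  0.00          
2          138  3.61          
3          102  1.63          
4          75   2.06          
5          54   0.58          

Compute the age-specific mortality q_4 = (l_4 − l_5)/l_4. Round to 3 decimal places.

lx = nx/n0 = nx/300: 1, 0.7, 0.46, 0.34, 0.25, 0.18
q_4 = (l_4 − l_5) / l_4 = (0.25 − 0.18) / 0.25
     = 0.07 / 0.25 = 0.28 → 0.280

0.280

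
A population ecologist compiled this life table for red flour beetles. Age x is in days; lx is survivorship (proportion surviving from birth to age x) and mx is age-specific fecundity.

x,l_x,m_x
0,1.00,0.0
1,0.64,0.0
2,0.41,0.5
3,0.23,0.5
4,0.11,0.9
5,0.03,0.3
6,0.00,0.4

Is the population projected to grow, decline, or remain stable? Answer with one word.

declining

R0 = Σ lx·mx = 0 + 0 + 0.205 + 0.115 + 0.099 + 0.009 + 0 = 0.428
R0 < 1, so the population is declining.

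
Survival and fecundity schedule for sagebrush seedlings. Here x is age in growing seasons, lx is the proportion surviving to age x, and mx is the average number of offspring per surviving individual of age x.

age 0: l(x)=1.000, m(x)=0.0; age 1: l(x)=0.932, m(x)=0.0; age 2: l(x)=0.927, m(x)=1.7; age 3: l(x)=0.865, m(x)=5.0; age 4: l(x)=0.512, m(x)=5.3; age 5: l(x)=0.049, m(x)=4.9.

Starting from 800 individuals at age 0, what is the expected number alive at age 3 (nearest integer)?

692

Expected survivors = N0 · l_3 = 800 × 0.865 = 692 → 692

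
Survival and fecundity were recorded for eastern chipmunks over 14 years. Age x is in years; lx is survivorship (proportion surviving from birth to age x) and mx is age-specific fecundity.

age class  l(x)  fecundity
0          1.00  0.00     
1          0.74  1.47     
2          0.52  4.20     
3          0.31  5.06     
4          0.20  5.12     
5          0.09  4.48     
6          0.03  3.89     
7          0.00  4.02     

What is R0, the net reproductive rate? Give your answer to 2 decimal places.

lx·mx by age: 0, 1.0878, 2.184, 1.5686, 1.024, 0.4032, 0.1167, 0
R0 = Σ lx·mx = 6.3843 → 6.38

6.38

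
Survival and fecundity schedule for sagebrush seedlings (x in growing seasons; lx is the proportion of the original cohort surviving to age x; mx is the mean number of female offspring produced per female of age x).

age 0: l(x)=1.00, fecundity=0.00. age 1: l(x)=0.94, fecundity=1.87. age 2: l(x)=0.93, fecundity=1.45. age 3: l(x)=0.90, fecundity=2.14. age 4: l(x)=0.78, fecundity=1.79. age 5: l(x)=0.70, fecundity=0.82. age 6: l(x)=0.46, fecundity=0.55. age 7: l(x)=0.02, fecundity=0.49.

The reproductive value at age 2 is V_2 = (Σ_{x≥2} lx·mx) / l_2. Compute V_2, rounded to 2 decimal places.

5.92

lx·mx for x ≥ 2: 1.3485, 1.926, 1.3962, 0.574, 0.253, 0.0098 → sum = 5.5075
V_2 = 5.5075 / l_2 = 5.5075 / 0.93 = 5.922043… → 5.92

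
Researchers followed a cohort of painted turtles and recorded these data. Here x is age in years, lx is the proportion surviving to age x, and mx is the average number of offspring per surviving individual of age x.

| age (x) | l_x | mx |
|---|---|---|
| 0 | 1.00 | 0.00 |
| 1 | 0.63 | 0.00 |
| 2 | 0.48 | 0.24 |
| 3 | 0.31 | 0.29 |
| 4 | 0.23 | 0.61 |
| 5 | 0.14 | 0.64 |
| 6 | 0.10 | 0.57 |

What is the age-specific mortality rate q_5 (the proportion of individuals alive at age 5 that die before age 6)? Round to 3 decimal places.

q_5 = (l_5 − l_6) / l_5 = (0.14 − 0.1) / 0.14
     = 0.04 / 0.14 = 0.285714… → 0.286

0.286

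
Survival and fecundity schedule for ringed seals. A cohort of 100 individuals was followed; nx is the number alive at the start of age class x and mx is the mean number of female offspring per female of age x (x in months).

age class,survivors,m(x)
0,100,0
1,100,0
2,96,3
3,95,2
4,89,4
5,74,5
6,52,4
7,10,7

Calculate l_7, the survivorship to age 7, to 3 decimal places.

l_7 = n_7/n_0 = 10/100 = 0.1 → 0.100

0.100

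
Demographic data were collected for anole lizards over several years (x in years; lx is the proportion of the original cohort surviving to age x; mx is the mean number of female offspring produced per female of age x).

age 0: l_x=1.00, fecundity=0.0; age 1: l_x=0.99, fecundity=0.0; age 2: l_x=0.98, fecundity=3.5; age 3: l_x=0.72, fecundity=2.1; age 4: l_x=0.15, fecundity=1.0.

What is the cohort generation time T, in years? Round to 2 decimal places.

lx·mx: 0, 0, 3.43, 1.512, 0.15 → R0 = 5.092
x·lx·mx: 0, 0, 6.86, 4.536, 0.6 → Σ = 11.996
T = 11.996 / 5.092 = 2.355852… → 2.36

2.36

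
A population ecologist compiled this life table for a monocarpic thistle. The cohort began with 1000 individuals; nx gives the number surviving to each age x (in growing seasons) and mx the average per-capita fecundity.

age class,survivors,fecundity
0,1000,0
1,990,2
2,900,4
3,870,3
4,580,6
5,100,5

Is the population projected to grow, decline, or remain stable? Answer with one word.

growing

lx = nx/n0 = nx/1000: 1, 0.99, 0.9, 0.87, 0.58, 0.1
R0 = Σ lx·mx = 0 + 1.98 + 3.6 + 2.61 + 3.48 + 0.5 = 12.17
R0 > 1, so the population is growing.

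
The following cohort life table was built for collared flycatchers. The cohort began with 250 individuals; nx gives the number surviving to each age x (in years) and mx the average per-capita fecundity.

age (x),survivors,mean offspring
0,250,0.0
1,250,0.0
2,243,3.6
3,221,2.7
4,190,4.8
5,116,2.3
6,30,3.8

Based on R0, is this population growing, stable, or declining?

lx = nx/n0 = nx/250: 1, 1, 0.972, 0.884, 0.76, 0.464, 0.12
R0 = Σ lx·mx = 0 + 0 + 3.4992 + 2.3868 + 3.648 + 1.0672 + 0.456 = 11.0572
R0 > 1, so the population is growing.

growing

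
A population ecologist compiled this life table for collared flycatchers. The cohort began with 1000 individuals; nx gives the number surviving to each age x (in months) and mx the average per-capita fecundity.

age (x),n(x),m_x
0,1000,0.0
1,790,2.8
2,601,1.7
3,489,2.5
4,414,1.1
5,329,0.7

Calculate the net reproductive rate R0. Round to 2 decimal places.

lx = nx/n0 = nx/1000: 1, 0.79, 0.601, 0.489, 0.414, 0.329
lx·mx by age: 0, 2.212, 1.0217, 1.2225, 0.4554, 0.2303
R0 = Σ lx·mx = 5.1419 → 5.14

5.14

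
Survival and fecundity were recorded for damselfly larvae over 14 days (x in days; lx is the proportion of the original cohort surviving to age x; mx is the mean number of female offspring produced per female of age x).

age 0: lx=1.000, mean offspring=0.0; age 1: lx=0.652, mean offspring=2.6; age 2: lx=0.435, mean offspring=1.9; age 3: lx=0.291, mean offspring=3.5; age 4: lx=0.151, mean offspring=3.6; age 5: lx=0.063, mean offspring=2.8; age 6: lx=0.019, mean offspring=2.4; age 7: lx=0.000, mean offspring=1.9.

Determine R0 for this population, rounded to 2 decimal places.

lx·mx by age: 0, 1.6952, 0.8265, 1.0185, 0.5436, 0.1764, 0.0456, 0
R0 = Σ lx·mx = 4.3058 → 4.31

4.31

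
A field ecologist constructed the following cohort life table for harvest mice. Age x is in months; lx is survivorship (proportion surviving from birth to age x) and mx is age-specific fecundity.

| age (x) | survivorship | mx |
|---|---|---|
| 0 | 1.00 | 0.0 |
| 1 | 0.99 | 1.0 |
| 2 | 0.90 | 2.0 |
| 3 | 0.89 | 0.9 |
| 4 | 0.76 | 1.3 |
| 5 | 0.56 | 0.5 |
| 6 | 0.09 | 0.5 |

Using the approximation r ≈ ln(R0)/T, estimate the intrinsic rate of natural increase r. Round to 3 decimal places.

R0 = Σ lx·mx = 0 + 0.99 + 1.8 + 0.801 + 0.988 + 0.28 + 0.045 = 4.904
Σ x·lx·mx = 12.615; T = 12.615/4.904 = 2.57239…
r ≈ ln(R0)/T = ln(4.904)/2.57239… = 0.61812… → 0.618

0.618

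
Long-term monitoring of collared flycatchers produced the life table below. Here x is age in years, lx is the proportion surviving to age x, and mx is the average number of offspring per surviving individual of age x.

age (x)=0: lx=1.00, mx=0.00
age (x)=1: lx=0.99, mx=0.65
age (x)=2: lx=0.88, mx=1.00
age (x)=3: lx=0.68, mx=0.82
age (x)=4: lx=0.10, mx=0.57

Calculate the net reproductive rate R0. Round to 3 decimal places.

2.138

lx·mx by age: 0, 0.6435, 0.88, 0.5576, 0.057
R0 = Σ lx·mx = 2.1381 → 2.138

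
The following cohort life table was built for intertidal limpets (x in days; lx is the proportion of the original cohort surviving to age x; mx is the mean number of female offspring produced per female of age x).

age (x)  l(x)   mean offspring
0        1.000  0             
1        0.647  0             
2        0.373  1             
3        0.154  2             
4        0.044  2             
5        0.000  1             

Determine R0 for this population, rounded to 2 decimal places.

lx·mx by age: 0, 0, 0.373, 0.308, 0.088, 0
R0 = Σ lx·mx = 0.769 → 0.77

0.77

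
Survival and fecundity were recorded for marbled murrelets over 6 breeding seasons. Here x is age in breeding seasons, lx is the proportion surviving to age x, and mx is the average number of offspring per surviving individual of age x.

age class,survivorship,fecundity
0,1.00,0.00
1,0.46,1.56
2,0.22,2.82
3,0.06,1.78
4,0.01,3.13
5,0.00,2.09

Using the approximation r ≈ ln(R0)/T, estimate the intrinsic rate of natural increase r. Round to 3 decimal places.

0.239

R0 = Σ lx·mx = 0 + 0.7176 + 0.6204 + 0.1068 + 0.0313 + 0 = 1.4761
Σ x·lx·mx = 2.404; T = 2.404/1.4761 = 1.62862…
r ≈ ln(R0)/T = ln(1.4761)/1.62862… = 0.2391… → 0.239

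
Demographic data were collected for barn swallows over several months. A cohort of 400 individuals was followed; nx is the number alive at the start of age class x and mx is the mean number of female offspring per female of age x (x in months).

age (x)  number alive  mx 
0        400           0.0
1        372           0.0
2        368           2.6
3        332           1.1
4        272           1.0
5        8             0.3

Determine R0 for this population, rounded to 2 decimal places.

3.99

lx = nx/n0 = nx/400: 1, 0.93, 0.92, 0.83, 0.68, 0.02
lx·mx by age: 0, 0, 2.392, 0.913, 0.68, 0.006
R0 = Σ lx·mx = 3.991 → 3.99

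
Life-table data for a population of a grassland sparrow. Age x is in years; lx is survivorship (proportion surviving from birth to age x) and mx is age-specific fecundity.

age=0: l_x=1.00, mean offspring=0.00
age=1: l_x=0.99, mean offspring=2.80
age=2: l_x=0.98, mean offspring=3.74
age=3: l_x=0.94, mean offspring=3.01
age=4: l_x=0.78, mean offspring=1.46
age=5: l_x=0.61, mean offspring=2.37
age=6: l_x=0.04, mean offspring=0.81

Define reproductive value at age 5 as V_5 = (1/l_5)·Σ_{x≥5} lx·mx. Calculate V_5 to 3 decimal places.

lx·mx for x ≥ 5: 1.4457, 0.0324 → sum = 1.4781
V_5 = 1.4781 / l_5 = 1.4781 / 0.61 = 2.423115… → 2.423

2.423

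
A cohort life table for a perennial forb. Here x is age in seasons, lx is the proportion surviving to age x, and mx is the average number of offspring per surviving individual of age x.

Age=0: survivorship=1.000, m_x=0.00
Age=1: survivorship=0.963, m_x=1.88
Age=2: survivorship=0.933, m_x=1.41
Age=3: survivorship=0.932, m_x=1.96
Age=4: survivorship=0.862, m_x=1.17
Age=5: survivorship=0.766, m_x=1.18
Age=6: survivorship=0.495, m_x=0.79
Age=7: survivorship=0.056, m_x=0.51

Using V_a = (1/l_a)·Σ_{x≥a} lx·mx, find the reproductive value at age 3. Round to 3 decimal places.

lx·mx for x ≥ 3: 1.82672, 1.00854, 0.90388, 0.39105, 0.02856 → sum = 4.15875
V_3 = 4.15875 / l_3 = 4.15875 / 0.932 = 4.462178… → 4.462

4.462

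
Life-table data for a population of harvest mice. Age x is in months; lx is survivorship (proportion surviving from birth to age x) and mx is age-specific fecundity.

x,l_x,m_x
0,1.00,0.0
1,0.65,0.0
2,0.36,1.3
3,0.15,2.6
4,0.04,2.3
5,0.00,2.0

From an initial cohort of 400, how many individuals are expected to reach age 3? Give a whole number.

60

Expected survivors = N0 · l_3 = 400 × 0.15 = 60 → 60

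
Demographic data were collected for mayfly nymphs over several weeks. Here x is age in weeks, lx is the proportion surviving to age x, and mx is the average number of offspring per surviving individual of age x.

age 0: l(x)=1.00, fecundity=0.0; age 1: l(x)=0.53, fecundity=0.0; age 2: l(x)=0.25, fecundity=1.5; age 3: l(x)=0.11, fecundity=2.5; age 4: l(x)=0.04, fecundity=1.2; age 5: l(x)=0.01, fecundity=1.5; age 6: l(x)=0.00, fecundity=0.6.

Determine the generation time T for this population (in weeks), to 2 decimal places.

lx·mx: 0, 0, 0.375, 0.275, 0.048, 0.015, 0 → R0 = 0.713
x·lx·mx: 0, 0, 0.75, 0.825, 0.192, 0.075, 0 → Σ = 1.842
T = 1.842 / 0.713 = 2.58345… → 2.58

2.58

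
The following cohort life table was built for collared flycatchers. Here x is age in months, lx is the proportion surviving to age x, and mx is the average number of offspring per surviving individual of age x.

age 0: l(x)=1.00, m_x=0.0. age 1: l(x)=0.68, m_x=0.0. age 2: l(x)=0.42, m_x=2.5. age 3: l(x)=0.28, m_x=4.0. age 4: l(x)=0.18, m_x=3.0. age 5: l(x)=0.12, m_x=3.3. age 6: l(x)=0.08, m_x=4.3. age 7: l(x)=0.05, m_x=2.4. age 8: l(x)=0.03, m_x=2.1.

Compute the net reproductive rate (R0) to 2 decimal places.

lx·mx by age: 0, 0, 1.05, 1.12, 0.54, 0.396, 0.344, 0.12, 0.063
R0 = Σ lx·mx = 3.633 → 3.63

3.63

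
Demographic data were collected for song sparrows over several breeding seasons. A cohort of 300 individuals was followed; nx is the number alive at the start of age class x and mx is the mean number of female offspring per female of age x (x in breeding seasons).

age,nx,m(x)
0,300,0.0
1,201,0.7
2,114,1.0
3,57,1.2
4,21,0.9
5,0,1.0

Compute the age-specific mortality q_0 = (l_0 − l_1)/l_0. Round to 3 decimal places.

0.330

lx = nx/n0 = nx/300: 1, 0.67, 0.38, 0.19, 0.07, 0
q_0 = (l_0 − l_1) / l_0 = (1 − 0.67) / 1
     = 0.33 / 1 = 0.33 → 0.330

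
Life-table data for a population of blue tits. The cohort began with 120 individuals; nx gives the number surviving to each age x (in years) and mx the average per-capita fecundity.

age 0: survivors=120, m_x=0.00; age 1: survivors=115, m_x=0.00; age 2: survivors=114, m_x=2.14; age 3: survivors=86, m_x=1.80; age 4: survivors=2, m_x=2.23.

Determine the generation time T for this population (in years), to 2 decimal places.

2.41

lx = nx/n0 = nx/120: 1, 0.95833…, 0.95, 0.71667…, 0.01667…
lx·mx: 0, 0, 2.033, 1.29…, 0.037167… → R0 = 3.360167…
x·lx·mx: 0, 0, 4.066, 3.87…, 0.148667… → Σ = 8.084667…
T = 8.084667… / 3.360167… = 2.406031… → 2.41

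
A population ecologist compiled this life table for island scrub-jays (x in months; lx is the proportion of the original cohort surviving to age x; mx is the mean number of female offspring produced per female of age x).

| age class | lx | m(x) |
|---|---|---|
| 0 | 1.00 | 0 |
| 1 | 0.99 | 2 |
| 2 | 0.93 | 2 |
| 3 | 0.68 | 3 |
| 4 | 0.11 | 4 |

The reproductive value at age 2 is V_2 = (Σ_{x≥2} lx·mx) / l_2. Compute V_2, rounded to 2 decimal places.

lx·mx for x ≥ 2: 1.86, 2.04, 0.44 → sum = 4.34
V_2 = 4.34 / l_2 = 4.34 / 0.93 = 4.666667… → 4.67

4.67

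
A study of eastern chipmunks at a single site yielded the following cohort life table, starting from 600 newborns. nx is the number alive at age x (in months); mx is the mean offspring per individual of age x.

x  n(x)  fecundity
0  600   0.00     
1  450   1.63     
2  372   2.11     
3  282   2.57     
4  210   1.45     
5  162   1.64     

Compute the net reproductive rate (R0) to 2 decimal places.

lx = nx/n0 = nx/600: 1, 0.75, 0.62, 0.47, 0.35, 0.27
lx·mx by age: 0, 1.2225, 1.3082, 1.2079, 0.5075, 0.4428
R0 = Σ lx·mx = 4.6889 → 4.69

4.69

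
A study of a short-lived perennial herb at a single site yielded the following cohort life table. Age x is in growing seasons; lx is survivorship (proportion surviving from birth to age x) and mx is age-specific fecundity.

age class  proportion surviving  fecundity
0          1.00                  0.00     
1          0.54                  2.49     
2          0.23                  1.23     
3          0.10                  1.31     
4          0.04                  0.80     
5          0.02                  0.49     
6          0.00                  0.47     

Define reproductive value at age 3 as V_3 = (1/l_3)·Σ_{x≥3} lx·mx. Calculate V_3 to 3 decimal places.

lx·mx for x ≥ 3: 0.131, 0.032, 0.0098, 0 → sum = 0.1728
V_3 = 0.1728 / l_3 = 0.1728 / 0.1 = 1.728 → 1.728

1.728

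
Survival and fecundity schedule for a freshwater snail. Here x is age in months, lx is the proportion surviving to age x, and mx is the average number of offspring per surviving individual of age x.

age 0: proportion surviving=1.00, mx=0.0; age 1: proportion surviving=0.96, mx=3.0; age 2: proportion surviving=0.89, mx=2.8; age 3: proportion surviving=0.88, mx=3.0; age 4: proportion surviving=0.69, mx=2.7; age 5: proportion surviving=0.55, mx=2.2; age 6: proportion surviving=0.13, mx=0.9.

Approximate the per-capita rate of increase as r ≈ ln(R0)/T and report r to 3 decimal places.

R0 = Σ lx·mx = 0 + 2.88 + 2.492 + 2.64 + 1.863 + 1.21 + 0.117 = 11.202
Σ x·lx·mx = 29.988; T = 29.988/11.202 = 2.67702…
r ≈ ln(R0)/T = ln(11.202)/2.67702… = 0.90253… → 0.903

0.903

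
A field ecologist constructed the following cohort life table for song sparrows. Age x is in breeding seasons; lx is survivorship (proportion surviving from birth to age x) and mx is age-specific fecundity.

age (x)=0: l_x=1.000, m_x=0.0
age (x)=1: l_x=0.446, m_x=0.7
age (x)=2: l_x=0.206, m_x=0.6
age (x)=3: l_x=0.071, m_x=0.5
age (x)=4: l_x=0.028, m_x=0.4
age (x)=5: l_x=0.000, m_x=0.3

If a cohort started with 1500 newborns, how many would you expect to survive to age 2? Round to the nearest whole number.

309

Expected survivors = N0 · l_2 = 1500 × 0.206 = 309 → 309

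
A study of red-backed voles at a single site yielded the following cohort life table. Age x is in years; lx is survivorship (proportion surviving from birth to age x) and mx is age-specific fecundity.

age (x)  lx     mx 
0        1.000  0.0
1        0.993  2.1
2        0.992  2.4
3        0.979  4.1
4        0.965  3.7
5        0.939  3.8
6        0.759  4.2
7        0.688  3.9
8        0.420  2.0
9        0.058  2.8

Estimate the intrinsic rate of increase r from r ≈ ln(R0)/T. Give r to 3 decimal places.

0.721

R0 = Σ lx·mx = 0 + 2.0853 + 2.3808 + 4.0139 + 3.5705 + 3.5682 + 3.1878 + 2.6832 + 0.84 + 0.1624 = 22.4921
Σ x·lx·mx = 97.1024; T = 97.1024/22.4921 = 4.31718…
r ≈ ln(R0)/T = ln(22.4921)/4.31718… = 0.72111… → 0.721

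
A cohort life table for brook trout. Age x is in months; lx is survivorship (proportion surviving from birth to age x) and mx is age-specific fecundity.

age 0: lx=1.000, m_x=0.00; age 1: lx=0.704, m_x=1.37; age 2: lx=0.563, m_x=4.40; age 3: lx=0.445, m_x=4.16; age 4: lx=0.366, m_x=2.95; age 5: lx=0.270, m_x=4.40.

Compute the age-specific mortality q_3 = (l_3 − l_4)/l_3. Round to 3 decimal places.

0.178

q_3 = (l_3 − l_4) / l_3 = (0.445 − 0.366) / 0.445
     = 0.079 / 0.445 = 0.177528… → 0.178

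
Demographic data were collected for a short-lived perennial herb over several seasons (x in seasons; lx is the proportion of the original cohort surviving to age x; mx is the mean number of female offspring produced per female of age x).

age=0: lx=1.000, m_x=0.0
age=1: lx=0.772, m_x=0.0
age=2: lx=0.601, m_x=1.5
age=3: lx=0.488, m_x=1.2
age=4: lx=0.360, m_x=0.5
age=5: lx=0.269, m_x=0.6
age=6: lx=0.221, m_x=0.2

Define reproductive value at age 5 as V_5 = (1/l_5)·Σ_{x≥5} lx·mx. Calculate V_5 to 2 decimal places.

lx·mx for x ≥ 5: 0.1614, 0.0442 → sum = 0.2056
V_5 = 0.2056 / l_5 = 0.2056 / 0.269 = 0.764312… → 0.76

0.76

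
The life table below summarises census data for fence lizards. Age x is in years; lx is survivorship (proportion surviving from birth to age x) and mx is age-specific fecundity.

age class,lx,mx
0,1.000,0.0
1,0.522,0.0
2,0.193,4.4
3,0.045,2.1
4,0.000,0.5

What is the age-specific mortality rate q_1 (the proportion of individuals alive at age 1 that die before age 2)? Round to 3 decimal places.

0.630

q_1 = (l_1 − l_2) / l_1 = (0.522 − 0.193) / 0.522
     = 0.329 / 0.522 = 0.630268… → 0.630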